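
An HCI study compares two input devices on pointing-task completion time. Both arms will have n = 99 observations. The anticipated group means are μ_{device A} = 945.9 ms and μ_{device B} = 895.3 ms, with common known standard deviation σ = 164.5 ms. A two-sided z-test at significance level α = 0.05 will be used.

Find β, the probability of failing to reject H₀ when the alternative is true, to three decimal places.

β ≈ 0.419

Standardized effect: d = |μ_{device A} − μ_{device B}| / σ = |945.9 − 895.3| / 164.5 = 0.3076
Noncentrality parameter: δ = d·√(n/2) = 0.3076 × √(99/2) = 2.1641
Two-sided α = 0.05 → critical value z_{0.025} = 1.960.
Power = Φ(δ − 1.960) + Φ(−δ − 1.960) = Φ(0.204) + Φ(-4.124) = 0.5809 + 0.0000 = 0.5809.
Type II error: β = 1 − power = 1 − 0.5809 = 0.4191.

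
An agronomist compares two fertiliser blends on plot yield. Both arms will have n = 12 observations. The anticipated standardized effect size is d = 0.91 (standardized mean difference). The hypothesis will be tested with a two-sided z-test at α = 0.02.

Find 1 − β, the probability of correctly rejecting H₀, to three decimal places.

Noncentrality parameter: δ = d·√(n/2) = 0.91 × √(12/2) = 2.2290
Critical value for a two-sided test at α = 0.02: z_{α/2} = 2.326.
Power = Φ(δ − 2.326) + Φ(−δ − 2.326) = Φ(-0.097) + Φ(-4.555) = 0.4612 + 0.0000 = 0.4612.

Power ≈ 0.461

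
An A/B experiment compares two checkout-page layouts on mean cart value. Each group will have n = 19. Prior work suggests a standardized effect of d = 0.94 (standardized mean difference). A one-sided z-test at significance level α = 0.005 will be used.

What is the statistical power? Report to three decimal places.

Noncentrality parameter: δ = d·√(n/2) = 0.94 × √(19/2) = 2.8973
One-sided α = 0.005 → critical value z_{0.005} = 2.576.
Power = P(Z > 2.576 − δ) = Φ(0.321) = 0.6261.

Power ≈ 0.626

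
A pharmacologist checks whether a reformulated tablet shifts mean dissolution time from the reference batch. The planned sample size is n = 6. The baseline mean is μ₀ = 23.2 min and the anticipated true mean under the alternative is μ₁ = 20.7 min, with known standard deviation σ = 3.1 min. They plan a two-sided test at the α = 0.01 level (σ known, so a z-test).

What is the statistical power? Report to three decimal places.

Power ≈ 0.274

Standardized effect: d = |μ₁ − μ₀| / σ = |20.7 − 23.2| / 3.1 = 0.8065
Noncentrality parameter: δ = d·√n = 0.8065 × √6 = 1.9754
Two-sided α = 0.01 → critical value z_{0.005} = 2.576.
Power = Φ(δ − 2.576) + Φ(−δ − 2.576) = Φ(-0.600) + Φ(-4.551) = 0.2741 + 0.0000 = 0.2741.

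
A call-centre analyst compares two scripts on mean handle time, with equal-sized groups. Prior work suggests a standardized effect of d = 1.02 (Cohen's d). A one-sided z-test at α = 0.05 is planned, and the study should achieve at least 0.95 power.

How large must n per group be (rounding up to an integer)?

n = 21 per group

Set Φ(δ − 1.645) = 0.95; then δ − 1.645 = Φ⁻¹(0.95) = 1.645, giving δ = 3.290.
δ = d·√(n/2) ⇒ n = 2(δ/d)² = 2 × (3.290 / 1.02)² = 20.80.
Rounding up, n = 21 per group.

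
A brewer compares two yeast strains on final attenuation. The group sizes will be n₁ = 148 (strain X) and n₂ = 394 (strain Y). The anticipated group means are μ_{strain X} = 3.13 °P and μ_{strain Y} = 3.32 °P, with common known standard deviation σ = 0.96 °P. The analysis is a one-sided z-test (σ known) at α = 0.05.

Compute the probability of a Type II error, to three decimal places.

β ≈ 0.342

Standardized effect: d = |μ_{strain X} − μ_{strain Y}| / σ = |3.13 − 3.32| / 0.96 = 0.1979
Noncentrality parameter: δ = d / √(1/n₁ + 1/n₂) = 0.1979 / √(1/148 + 1/394) = 2.0529
Critical value for a one-sided test at α = 0.05: z_α = 1.645.
Power = P(Z > 1.645 − δ) = Φ(0.408) = 0.6584.
Type II error: β = 1 − power = 1 − 0.6584 = 0.3416.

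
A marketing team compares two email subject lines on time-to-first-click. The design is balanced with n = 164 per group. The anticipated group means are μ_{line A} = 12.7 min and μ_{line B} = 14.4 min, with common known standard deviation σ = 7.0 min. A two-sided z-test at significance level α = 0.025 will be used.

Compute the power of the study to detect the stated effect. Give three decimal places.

Power ≈ 0.483

Standardized effect: d = |μ_{line A} − μ_{line B}| / σ = |12.7 − 14.4| / 7.0 = 0.2429
Noncentrality parameter: δ = d·√(n/2) = 0.2429 × √(164/2) = 2.1992
Critical value for a two-sided test at α = 0.025: z_{α/2} = 2.241.
Power = Φ(δ − 2.241) + Φ(−δ − 2.241) = Φ(-0.042) + Φ(-4.441) = 0.4832 + 0.0000 = 0.4832.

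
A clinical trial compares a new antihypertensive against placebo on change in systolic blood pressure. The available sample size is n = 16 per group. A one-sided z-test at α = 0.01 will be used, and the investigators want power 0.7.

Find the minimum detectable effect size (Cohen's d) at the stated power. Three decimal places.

d ≈ 1.008

Required noncentrality: δ = z_{0.01} + z_{0.30} = 2.326 + 0.524 = 2.851.
δ = d·√(n/2) ⇒ d = δ/√(n/2) = 2.851/√(16/2) = 1.0079.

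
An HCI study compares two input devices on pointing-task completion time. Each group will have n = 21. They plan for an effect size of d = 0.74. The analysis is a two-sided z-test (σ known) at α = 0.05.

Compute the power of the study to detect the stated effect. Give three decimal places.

Power ≈ 0.669

Noncentrality parameter: λ = d·√(n/2) = 0.74 × √(21/2) = 2.3979
Critical value for a two-sided test at α = 0.05: z_{α/2} = 1.960.
Power = Φ(λ − 1.960) + Φ(−λ − 1.960) = Φ(0.438) + Φ(-4.358) = 0.6693 + 0.0000 = 0.6693.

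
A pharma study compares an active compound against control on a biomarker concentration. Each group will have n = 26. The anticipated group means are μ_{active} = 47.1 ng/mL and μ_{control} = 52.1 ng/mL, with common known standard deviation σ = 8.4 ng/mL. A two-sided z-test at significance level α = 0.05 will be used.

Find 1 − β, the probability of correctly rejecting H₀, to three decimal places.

Standardized effect: d = |μ_{active} − μ_{control}| / σ = |47.1 − 52.1| / 8.4 = 0.5952
Noncentrality parameter: λ = d·√(n/2) = 0.5952 × √(26/2) = 2.1462
Critical value for a two-sided test at α = 0.05: z_{α/2} = 1.960.
Power = Φ(λ − 1.960) + Φ(−λ − 1.960) = Φ(0.186) + Φ(-4.106) = 0.5739 + 0.0000 = 0.5739.

Power ≈ 0.574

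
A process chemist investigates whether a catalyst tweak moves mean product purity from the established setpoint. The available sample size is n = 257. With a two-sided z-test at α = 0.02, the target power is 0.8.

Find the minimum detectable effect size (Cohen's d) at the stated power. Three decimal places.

d ≈ 0.198

Required noncentrality: δ = z_{0.01} + z_{0.20} = 2.326 + 0.842 = 3.168.
(The second rejection-region term Φ(−δ − z_{α/2}) is negligible and dropped.)
δ = d·√n ⇒ d = δ/√n = 3.168/√257 = 0.1976.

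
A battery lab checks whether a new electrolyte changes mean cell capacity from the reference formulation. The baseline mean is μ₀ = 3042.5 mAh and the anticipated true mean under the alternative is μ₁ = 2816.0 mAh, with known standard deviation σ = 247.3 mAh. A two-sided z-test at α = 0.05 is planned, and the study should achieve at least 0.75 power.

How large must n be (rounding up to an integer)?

n = 9

Standardized effect: d = |μ₁ − μ₀| / σ = |2816.0 − 3042.5| / 247.3 = 0.9159
Set Φ(δ − 1.960) = 0.75; then δ − 1.960 = Φ⁻¹(0.75) = 0.674, giving δ = 2.634.
(Ignoring the negligible lower-tail rejection probability gives the usual closed-form inversion.)
δ = d·√n ⇒ n = (δ/d)² = (2.634 / 0.9159)² = 8.27.
Round up to the next whole unit.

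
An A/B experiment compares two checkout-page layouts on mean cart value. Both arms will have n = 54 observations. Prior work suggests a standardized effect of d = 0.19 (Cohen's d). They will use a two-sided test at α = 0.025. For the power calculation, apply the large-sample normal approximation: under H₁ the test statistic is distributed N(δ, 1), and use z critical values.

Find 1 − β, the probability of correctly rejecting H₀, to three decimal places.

Power ≈ 0.106

Noncentrality parameter: λ = d·√(n/2) = 0.19 × √(54/2) = 0.9873
Two-sided α = 0.025 → critical value z_{0.0125} = 2.241.
Power = Φ(λ − 2.241) + Φ(−λ − 2.241) = Φ(-1.254) + Φ(-3.229) = 0.1049 + 0.0006 = 0.1055.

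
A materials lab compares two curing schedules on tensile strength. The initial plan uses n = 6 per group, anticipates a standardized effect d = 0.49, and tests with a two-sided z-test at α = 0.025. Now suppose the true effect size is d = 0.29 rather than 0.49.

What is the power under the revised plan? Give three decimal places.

Power ≈ 0.044

With d = 0.29: δ = d·√(n/2) = 0.29 × √(6/2) = 0.5023. Critical value z_{0.0125} = 2.241.
Revised power = Φ(δ − 2.241) + Φ(−δ − 2.241) = Φ(-1.739) + Φ(-2.744) = 0.0410 + 0.0030 = 0.0440.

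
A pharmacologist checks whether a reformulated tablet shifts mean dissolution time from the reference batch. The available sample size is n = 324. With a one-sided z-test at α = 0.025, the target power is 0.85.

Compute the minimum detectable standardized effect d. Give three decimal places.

d ≈ 0.166

Required noncentrality: δ = z_{0.025} + z_{0.15} = 1.960 + 1.036 = 2.996.
δ = d·√n ⇒ d = δ/√n = 2.996/√324 = 0.1665.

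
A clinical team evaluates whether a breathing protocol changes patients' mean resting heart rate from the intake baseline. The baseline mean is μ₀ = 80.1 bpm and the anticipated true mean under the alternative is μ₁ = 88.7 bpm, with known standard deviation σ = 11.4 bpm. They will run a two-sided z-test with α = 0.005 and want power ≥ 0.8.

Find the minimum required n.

n = 24

Standardized effect: d = |μ₁ − μ₀| / σ = |88.7 − 80.1| / 11.4 = 0.7544
For power 0.8 need Φ(δ − z_{0.0025}) = 0.8, so δ = z_{0.0025} + z_{0.20} = 2.807 + 0.842 = 3.649.
(Ignoring the negligible lower-tail rejection probability gives the usual closed-form inversion.)
δ = d·√n ⇒ n = (δ/d)² = (3.649 / 0.7544)² = 23.39.
Round up to the next whole unit.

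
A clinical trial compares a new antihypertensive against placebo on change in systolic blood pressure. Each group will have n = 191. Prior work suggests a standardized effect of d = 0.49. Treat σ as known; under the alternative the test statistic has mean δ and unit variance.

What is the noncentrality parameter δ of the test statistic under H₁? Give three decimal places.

δ = d·√(n/2) = 0.49 × √(191/2) = 4.7885

δ ≈ 4.788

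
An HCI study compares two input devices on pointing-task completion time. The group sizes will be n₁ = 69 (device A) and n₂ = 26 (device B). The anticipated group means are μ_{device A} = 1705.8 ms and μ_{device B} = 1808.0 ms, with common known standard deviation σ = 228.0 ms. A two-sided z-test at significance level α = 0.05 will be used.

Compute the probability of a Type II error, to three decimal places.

β ≈ 0.505

Standardized effect: d = |μ_{device A} − μ_{device B}| / σ = |1705.8 − 1808.0| / 228.0 = 0.4482
Noncentrality parameter: δ = d / √(1/n₁ + 1/n₂) = 0.4482 / √(1/69 + 1/26) = 1.9479
Critical value for a two-sided test at α = 0.05: z_{α/2} = 1.960.
Power = Φ(δ − 1.960) + Φ(−δ − 1.960) = Φ(-0.012) + Φ(-3.908) = 0.4952 + 0.0000 = 0.4952.
Type II error: β = 1 − power = 1 − 0.4952 = 0.5048.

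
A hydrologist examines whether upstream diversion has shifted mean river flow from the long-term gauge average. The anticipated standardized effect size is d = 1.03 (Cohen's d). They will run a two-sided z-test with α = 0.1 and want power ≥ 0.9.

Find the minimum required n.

Set Φ(δ − 1.645) = 0.9; then δ − 1.645 = Φ⁻¹(0.9) = 1.282, giving δ = 2.926.
(For δ > 0 the lower-tail rejection region contributes negligibly to power, so the one-term inversion is standard.)
δ = d·√n ⇒ n = (δ/d)² = (2.926 / 1.03)² = 8.07.
Rounding up, n = 9.

n = 9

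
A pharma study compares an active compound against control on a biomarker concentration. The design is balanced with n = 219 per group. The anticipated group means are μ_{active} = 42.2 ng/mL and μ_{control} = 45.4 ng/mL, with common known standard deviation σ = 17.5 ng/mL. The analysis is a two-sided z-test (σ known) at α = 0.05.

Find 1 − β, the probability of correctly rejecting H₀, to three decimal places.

Standardized effect: d = |μ_{active} − μ_{control}| / σ = |42.2 − 45.4| / 17.5 = 0.1829
Noncentrality parameter: δ = d·√(n/2) = 0.1829 × √(219/2) = 1.9135
Critical value for a two-sided test at α = 0.05: z_{α/2} = 1.960.
Power = Φ(δ − 1.960) + Φ(−δ − 1.960) = Φ(-0.047) + Φ(-3.873) = 0.4815 + 0.0001 = 0.4815.

Power ≈ 0.482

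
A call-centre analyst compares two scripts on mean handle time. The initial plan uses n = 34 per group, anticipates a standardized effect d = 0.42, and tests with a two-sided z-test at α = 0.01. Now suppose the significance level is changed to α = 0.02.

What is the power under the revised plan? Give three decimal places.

Power ≈ 0.276

δ = d·√(n/2) = 0.42 × √(34/2) = 1.7317 (unchanged). New critical value: z_{0.01} = 2.326.
Revised power = Φ(δ − 2.326) + Φ(−δ − 2.326) = Φ(-0.595) + Φ(-4.058) = 0.2760 + 0.0000 = 0.2761.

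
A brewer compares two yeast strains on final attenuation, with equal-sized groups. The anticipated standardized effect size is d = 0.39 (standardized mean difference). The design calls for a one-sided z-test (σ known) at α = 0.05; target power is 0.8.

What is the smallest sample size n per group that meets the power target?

Set Φ(δ − 1.645) = 0.8; then δ − 1.645 = Φ⁻¹(0.8) = 0.842, giving δ = 2.486.
δ = d·√(n/2) ⇒ n = 2(δ/d)² = 2 × (2.486 / 0.39)² = 81.30.
Rounding up, n = 82 per group.

n = 82 per group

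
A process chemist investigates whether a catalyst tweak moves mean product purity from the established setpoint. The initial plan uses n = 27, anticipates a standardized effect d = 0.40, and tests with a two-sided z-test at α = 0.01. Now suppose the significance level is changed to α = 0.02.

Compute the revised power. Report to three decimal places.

Power ≈ 0.402

δ = d·√n = 0.40 × √27 = 2.0785 (unchanged). New critical value: z_{0.01} = 2.326.
Revised power = Φ(δ − 2.326) + Φ(−δ − 2.326) = Φ(-0.248) + Φ(-4.405) = 0.4021 + 0.0000 = 0.4021.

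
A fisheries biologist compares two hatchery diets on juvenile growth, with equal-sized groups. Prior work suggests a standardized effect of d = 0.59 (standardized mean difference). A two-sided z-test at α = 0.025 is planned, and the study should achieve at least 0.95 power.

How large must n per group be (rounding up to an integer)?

n = 87 per group

For power 0.95 need Φ(δ − z_{0.0125}) = 0.95, so δ = z_{0.0125} + z_{0.05} = 2.241 + 1.645 = 3.886.
(Ignoring the negligible lower-tail rejection probability gives the usual closed-form inversion.)
δ = d·√(n/2) ⇒ n = 2(δ/d)² = 2 × (3.886 / 0.59)² = 86.77.
Rounding up, n = 87 per group.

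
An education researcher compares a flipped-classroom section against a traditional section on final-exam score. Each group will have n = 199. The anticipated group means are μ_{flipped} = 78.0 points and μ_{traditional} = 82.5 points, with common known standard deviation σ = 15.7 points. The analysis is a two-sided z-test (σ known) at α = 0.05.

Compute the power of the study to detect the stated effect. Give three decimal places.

Power ≈ 0.816

Standardized effect: d = |μ_{flipped} − μ_{traditional}| / σ = |78.0 − 82.5| / 15.7 = 0.2866
Noncentrality parameter: δ = d·√(n/2) = 0.2866 × √(199/2) = 2.8591
Critical value for a two-sided test at α = 0.05: z_{α/2} = 1.960.
Power = Φ(δ − 1.960) + Φ(−δ − 1.960) = Φ(0.899) + Φ(-4.819) = 0.8157 + 0.0000 = 0.8157.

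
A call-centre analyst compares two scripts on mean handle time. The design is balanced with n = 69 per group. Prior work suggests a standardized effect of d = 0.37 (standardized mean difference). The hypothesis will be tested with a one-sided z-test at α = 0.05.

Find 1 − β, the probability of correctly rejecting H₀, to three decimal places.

Noncentrality parameter: δ = d·√(n/2) = 0.37 × √(69/2) = 2.1733
Critical value for a one-sided test at α = 0.05: z_α = 1.645.
Power = P(Z > 1.645 − δ) = Φ(0.528) = 0.7014.

Power ≈ 0.701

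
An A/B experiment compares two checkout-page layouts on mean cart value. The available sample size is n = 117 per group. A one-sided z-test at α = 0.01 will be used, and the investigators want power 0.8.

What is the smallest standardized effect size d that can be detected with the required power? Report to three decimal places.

d ≈ 0.414

Required noncentrality: δ = z_{0.01} + z_{0.20} = 2.326 + 0.842 = 3.168.
δ = d·√(n/2) ⇒ d = δ/√(n/2) = 3.168/√(117/2) = 0.4142.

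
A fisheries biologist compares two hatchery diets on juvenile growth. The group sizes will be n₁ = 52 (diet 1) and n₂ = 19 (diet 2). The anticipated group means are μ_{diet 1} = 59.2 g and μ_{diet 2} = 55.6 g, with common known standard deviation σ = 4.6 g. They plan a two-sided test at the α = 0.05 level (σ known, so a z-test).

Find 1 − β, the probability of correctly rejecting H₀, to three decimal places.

Power ≈ 0.831

Standardized effect: d = |μ_{diet 1} − μ_{diet 2}| / σ = |59.2 − 55.6| / 4.6 = 0.7826
Noncentrality parameter: δ = d / √(1/n₁ + 1/n₂) = 0.7826 / √(1/52 + 1/19) = 2.9194
Critical value for a two-sided test at α = 0.05: z_{α/2} = 1.960.
Power = Φ(δ − 1.960) + Φ(−δ − 1.960) = Φ(0.959) + Φ(-4.879) = 0.8313 + 0.0000 = 0.8313.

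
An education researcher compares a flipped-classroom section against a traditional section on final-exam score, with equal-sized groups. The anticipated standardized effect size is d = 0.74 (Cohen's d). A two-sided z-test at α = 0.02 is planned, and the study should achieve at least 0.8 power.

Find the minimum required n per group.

n = 37 per group

For power 0.8 need Φ(δ − z_{0.01}) = 0.8, so δ = z_{0.01} + z_{0.20} = 2.326 + 0.842 = 3.168.
(The Φ(−δ − z_{α/2}) term is vanishingly small for δ > 0 and is dropped in the standard sample-size formula.)
δ = d·√(n/2) ⇒ n = 2(δ/d)² = 2 × (3.168 / 0.74)² = 36.65.
Rounding up, n = 37 per group.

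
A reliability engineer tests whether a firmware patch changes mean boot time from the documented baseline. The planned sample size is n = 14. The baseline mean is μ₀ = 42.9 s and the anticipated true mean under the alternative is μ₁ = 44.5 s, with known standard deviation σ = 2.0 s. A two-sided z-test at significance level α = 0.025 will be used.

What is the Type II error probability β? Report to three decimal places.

Standardized effect: d = |μ₁ − μ₀| / σ = |44.5 − 42.9| / 2.0 = 0.8000
Noncentrality parameter: δ = d·√n = 0.8000 × √14 = 2.9933
Critical value for a two-sided test at α = 0.025: z_{α/2} = 2.241.
Power = Φ(δ − 2.241) + Φ(−δ − 2.241) = Φ(0.752) + Φ(-5.235) = 0.7740 + 0.0000 = 0.7740.
Type II error: β = 1 − power = 1 − 0.7740 = 0.2260.

β ≈ 0.226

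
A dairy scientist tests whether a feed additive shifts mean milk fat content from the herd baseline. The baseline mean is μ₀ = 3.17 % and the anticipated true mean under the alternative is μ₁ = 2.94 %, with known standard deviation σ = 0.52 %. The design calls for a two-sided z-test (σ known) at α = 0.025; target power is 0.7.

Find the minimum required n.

n = 40

Standardized effect: d = |μ₁ − μ₀| / σ = |2.94 − 3.17| / 0.52 = 0.4423
Set Φ(δ − 2.241) = 0.7; then δ − 2.241 = Φ⁻¹(0.7) = 0.524, giving δ = 2.766.
(For δ > 0 the lower-tail rejection region contributes negligibly to power, so the one-term inversion is standard.)
δ = d·√n ⇒ n = (δ/d)² = (2.766 / 0.4423)² = 39.10.
Rounding up, n = 40.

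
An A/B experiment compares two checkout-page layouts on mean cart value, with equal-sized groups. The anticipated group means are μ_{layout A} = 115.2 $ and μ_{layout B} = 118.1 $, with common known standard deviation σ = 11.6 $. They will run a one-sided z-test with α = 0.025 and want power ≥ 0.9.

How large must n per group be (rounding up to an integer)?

Standardized effect: d = |μ_{layout A} − μ_{layout B}| / σ = |115.2 − 118.1| / 11.6 = 0.2500
Set Φ(δ − 1.960) = 0.9; then δ − 1.960 = Φ⁻¹(0.9) = 1.282, giving δ = 3.242.
δ = d·√(n/2) ⇒ n = 2(δ/d)² = 2 × (3.242 / 0.2500)² = 336.24.
Rounding up, n = 337 per group.

n = 337 per group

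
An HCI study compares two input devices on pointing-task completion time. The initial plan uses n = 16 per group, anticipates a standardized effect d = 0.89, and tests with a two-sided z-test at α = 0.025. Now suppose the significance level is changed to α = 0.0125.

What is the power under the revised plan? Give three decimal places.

Power ≈ 0.508

δ = d·√(n/2) = 0.89 × √(16/2) = 2.5173 (unchanged). New critical value: z_{0.0063} = 2.498.
Revised power = Φ(δ − 2.498) + Φ(−δ − 2.498) = Φ(0.020) + Φ(-5.015) = 0.5078 + 0.0000 = 0.5078.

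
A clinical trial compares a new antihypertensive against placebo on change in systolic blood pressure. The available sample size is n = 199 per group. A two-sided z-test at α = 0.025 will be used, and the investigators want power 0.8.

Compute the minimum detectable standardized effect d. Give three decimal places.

d ≈ 0.309

Required noncentrality: δ = z_{0.0125} + z_{0.20} = 2.241 + 0.842 = 3.083.
(Lower-tail contribution to power is negligible for δ > 0.)
δ = d·√(n/2) ⇒ d = δ/√(n/2) = 3.083/√(199/2) = 0.3091.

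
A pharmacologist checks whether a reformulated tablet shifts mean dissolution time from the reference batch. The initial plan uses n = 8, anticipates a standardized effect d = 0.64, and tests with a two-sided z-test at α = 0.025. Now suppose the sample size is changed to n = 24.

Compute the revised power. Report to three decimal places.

Power ≈ 0.814

With n = 24: δ = d·√n = 0.64 × √24 = 3.1353. Critical value z_{0.0125} = 2.241.
Revised power = Φ(δ − 2.241) + Φ(−δ − 2.241) = Φ(0.894) + Φ(-5.377) = 0.8143 + 0.0000 = 0.8143.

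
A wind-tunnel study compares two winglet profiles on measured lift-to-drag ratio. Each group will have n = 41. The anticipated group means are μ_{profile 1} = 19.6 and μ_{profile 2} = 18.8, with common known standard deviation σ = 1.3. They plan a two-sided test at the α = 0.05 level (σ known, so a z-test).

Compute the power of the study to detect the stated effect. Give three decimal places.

Standardized effect: d = |μ_{profile 1} − μ_{profile 2}| / σ = |19.6 − 18.8| / 1.3 = 0.6154
Noncentrality parameter: δ = d·√(n/2) = 0.6154 × √(41/2) = 2.7863
Two-sided α = 0.05 → critical value z_{0.025} = 1.960.
Power = Φ(δ − 1.960) + Φ(−δ − 1.960) = Φ(0.826) + Φ(-4.746) = 0.7957 + 0.0000 = 0.7957.

Power ≈ 0.796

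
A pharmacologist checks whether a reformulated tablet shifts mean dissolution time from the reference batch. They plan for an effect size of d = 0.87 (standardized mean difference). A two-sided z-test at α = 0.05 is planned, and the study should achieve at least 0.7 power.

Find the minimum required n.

n = 9

For power 0.7 need Φ(δ − z_{0.025}) = 0.7, so δ = z_{0.025} + z_{0.30} = 1.960 + 0.524 = 2.484.
(The Φ(−δ − z_{α/2}) term is vanishingly small for δ > 0 and is dropped in the standard sample-size formula.)
δ = d·√n ⇒ n = (δ/d)² = (2.484 / 0.87)² = 8.15.
Round up to the next whole unit.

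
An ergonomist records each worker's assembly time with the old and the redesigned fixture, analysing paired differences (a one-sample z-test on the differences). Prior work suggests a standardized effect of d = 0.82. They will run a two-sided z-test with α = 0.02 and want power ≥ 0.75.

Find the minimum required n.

For power 0.75 need Φ(δ − z_{0.01}) = 0.75, so δ = z_{0.01} + z_{0.25} = 2.326 + 0.674 = 3.001.
(Ignoring the negligible lower-tail rejection probability gives the usual closed-form inversion.)
δ = d·√n ⇒ n = (δ/d)² = (3.001 / 0.82)² = 13.39.
Round up to the next whole unit.

n = 14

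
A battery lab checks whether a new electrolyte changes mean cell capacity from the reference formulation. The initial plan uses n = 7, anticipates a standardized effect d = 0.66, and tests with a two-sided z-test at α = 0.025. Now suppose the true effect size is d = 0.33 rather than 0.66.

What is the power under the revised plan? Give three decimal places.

Power ≈ 0.087

With d = 0.33: δ = d·√n = 0.33 × √7 = 0.8731. Critical value z_{0.0125} = 2.241.
Revised power = Φ(δ − 2.241) + Φ(−δ − 2.241) = Φ(-1.368) + Φ(-3.115) = 0.0856 + 0.0009 = 0.0865.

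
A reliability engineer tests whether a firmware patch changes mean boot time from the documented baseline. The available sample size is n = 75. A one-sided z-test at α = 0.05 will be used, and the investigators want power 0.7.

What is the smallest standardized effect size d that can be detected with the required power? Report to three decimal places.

Need Φ(δ − 1.645) = 0.7, so δ = 1.645 + 0.524 = 2.169.
δ = d·√n ⇒ d = δ/√n = 2.169/√75 = 0.2505.

d ≈ 0.250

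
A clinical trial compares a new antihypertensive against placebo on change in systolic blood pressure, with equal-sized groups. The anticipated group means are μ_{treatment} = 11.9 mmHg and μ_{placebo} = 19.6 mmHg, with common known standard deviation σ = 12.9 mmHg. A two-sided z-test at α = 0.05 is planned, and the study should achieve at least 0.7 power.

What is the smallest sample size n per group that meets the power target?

n = 35 per group

Standardized effect: d = |μ_{treatment} − μ_{placebo}| / σ = |11.9 − 19.6| / 12.9 = 0.5969
Set Φ(δ − 1.960) = 0.7; then δ − 1.960 = Φ⁻¹(0.7) = 0.524, giving δ = 2.484.
(For δ > 0 the lower-tail rejection region contributes negligibly to power, so the one-term inversion is standard.)
δ = d·√(n/2) ⇒ n = 2(δ/d)² = 2 × (2.484 / 0.5969)² = 34.65.
Round up to the next whole unit.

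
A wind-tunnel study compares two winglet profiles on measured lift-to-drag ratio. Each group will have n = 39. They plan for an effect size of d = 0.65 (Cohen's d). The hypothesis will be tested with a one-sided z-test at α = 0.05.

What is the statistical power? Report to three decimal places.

Noncentrality parameter: δ = d·√(n/2) = 0.65 × √(39/2) = 2.8703
One-sided α = 0.05 → critical value z_{0.05} = 1.645.
Power = P(Z > 1.645 − δ) = Φ(1.225) = 0.8898.

Power ≈ 0.890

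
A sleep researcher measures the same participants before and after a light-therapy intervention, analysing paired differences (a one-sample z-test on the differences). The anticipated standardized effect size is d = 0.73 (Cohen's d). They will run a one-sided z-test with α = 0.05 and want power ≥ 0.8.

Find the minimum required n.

For power 0.8 need Φ(δ − z_{0.05}) = 0.8, so δ = z_{0.05} + z_{0.20} = 1.645 + 0.842 = 2.486.
δ = d·√n ⇒ n = (δ/d)² = (2.486 / 0.73)² = 11.60.
Round up to the next whole unit.

n = 12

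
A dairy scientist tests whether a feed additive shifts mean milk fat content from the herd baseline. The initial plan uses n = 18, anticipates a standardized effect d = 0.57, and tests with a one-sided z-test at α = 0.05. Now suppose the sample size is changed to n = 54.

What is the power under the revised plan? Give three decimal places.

With n = 54: δ = d·√n = 0.57 × √54 = 4.1886. Critical value z_{0.05} = 1.645.
Revised power = P(Z > 1.645 − δ) = Φ(2.544) = 0.9945.

Power ≈ 0.995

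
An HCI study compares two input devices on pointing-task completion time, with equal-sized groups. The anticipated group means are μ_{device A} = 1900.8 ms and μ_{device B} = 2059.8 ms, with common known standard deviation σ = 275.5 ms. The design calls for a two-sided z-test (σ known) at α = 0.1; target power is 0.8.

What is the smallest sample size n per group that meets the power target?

n = 38 per group

Standardized effect: d = |μ_{device A} − μ_{device B}| / σ = |1900.8 − 2059.8| / 275.5 = 0.5771
For power 0.8 need Φ(δ − z_{0.05}) = 0.8, so δ = z_{0.05} + z_{0.20} = 1.645 + 0.842 = 2.486.
(For δ > 0 the lower-tail rejection region contributes negligibly to power, so the one-term inversion is standard.)
δ = d·√(n/2) ⇒ n = 2(δ/d)² = 2 × (2.486 / 0.5771)² = 37.12.
Rounding up, n = 38 per group.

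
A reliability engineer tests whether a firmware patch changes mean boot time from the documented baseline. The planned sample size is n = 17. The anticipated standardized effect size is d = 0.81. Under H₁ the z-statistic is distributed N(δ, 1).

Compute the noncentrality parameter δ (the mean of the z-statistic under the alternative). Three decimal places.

δ ≈ 3.340

δ = d·√n = 0.81 × √17 = 3.3397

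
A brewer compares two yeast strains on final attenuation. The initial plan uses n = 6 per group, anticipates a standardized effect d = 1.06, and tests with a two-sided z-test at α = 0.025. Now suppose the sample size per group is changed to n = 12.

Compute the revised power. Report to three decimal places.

Power ≈ 0.639

With n = 12 per group: δ = d·√(n/2) = 1.06 × √(12/2) = 2.5965. Critical value z_{0.0125} = 2.241.
Revised power = Φ(δ − 2.241) + Φ(−δ − 2.241) = Φ(0.355) + Φ(-4.838) = 0.6387 + 0.0000 = 0.6387.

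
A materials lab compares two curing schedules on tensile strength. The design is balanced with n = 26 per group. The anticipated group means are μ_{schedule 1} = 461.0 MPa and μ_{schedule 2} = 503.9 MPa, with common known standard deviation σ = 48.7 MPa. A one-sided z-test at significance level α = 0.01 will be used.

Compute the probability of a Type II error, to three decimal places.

Standardized effect: d = |μ_{schedule 1} − μ_{schedule 2}| / σ = |461.0 − 503.9| / 48.7 = 0.8809
Noncentrality parameter: δ = d·√(n/2) = 0.8809 × √(26/2) = 3.1761
Critical value for a one-sided test at α = 0.01: z_α = 2.326.
Power = Φ(δ − 2.326) = Φ(0.850) = 0.8023.
Type II error: β = 1 − power = 1 − 0.8023 = 0.1977.

β ≈ 0.198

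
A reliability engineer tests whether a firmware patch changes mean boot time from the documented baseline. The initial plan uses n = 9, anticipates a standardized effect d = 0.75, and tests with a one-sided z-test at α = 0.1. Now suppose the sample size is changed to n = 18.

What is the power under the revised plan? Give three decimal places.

With n = 18: δ = d·√n = 0.75 × √18 = 3.1820. Critical value z_{0.1} = 1.282.
Revised power = Φ(δ − 1.282) = Φ(1.900) = 0.9713.

Power ≈ 0.971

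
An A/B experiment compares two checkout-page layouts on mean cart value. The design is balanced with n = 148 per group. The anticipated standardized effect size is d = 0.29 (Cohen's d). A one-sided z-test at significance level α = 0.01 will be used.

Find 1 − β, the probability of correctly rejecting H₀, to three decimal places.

Power ≈ 0.567

Noncentrality parameter: δ = d·√(n/2) = 0.29 × √(148/2) = 2.4947
One-sided α = 0.01 → critical value z_{0.01} = 2.326.
Power = Φ(δ − 2.326) = Φ(0.168) = 0.5668.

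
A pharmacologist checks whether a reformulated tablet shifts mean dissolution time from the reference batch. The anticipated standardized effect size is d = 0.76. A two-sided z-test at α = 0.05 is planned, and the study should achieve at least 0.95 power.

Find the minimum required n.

For power 0.95 need Φ(δ − z_{0.025}) = 0.95, so δ = z_{0.025} + z_{0.05} = 1.960 + 1.645 = 3.605.
(Ignoring the negligible lower-tail rejection probability gives the usual closed-form inversion.)
δ = d·√n ⇒ n = (δ/d)² = (3.605 / 0.76)² = 22.50.
Round up to the next whole unit.

n = 23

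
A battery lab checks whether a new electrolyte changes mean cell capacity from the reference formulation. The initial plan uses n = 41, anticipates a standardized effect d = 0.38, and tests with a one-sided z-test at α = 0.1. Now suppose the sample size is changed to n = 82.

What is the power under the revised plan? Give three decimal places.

Power ≈ 0.985

With n = 82: δ = d·√n = 0.38 × √82 = 3.4410. Critical value z_{0.1} = 1.282.
Revised power = P(Z > 1.282 − δ) = Φ(2.159) = 0.9846.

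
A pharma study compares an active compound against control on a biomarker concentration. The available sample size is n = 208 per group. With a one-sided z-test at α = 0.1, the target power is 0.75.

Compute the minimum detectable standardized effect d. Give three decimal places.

d ≈ 0.192

Required noncentrality: δ = z_{0.1} + z_{0.25} = 1.282 + 0.674 = 1.956.
δ = d·√(n/2) ⇒ d = δ/√(n/2) = 1.956/√(208/2) = 0.1918.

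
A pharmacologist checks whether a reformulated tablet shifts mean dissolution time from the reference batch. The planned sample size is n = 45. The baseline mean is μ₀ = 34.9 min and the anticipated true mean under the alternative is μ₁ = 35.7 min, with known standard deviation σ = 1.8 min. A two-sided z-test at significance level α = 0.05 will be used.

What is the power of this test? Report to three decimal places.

Standardized effect: d = |μ₁ − μ₀| / σ = |35.7 − 34.9| / 1.8 = 0.4444
Noncentrality parameter: δ = d·√n = 0.4444 × √45 = 2.9814
Critical value for a two-sided test at α = 0.05: z_{α/2} = 1.960.
Power = Φ(δ − 1.960) + Φ(−δ − 1.960) = Φ(1.021) + Φ(-4.941) = 0.8465 + 0.0000 = 0.8465.

Power ≈ 0.846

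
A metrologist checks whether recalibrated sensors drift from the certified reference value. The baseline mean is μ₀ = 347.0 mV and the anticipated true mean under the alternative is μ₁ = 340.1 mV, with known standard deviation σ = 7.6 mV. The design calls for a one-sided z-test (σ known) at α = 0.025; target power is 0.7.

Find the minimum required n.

n = 8

Standardized effect: d = |μ₁ − μ₀| / σ = |340.1 − 347.0| / 7.6 = 0.9079
For power 0.7 need Φ(δ − z_{0.025}) = 0.7, so δ = z_{0.025} + z_{0.30} = 1.960 + 0.524 = 2.484.
δ = d·√n ⇒ n = (δ/d)² = (2.484 / 0.9079)² = 7.49.
Rounding up, n = 8.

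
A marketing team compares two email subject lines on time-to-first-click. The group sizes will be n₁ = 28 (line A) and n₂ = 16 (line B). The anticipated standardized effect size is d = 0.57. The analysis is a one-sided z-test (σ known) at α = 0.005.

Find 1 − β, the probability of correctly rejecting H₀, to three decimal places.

Power ≈ 0.225

Noncentrality parameter: λ = d / √(1/n₁ + 1/n₂) = 0.57 / √(1/28 + 1/16) = 1.8188
Critical value for a one-sided test at α = 0.005: z_α = 2.576.
Power = Φ(λ − 2.576) = Φ(-0.757) = 0.2245.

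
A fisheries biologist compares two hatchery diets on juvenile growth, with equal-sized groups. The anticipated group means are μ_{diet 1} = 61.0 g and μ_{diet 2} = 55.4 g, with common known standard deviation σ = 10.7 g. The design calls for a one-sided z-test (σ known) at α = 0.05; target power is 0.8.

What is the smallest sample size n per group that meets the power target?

n = 46 per group

Standardized effect: d = |μ_{diet 1} − μ_{diet 2}| / σ = |61.0 − 55.4| / 10.7 = 0.5234
Set Φ(δ − 1.645) = 0.8; then δ − 1.645 = Φ⁻¹(0.8) = 0.842, giving δ = 2.486.
δ = d·√(n/2) ⇒ n = 2(δ/d)² = 2 × (2.486 / 0.5234)² = 45.14.
Rounding up, n = 46 per group.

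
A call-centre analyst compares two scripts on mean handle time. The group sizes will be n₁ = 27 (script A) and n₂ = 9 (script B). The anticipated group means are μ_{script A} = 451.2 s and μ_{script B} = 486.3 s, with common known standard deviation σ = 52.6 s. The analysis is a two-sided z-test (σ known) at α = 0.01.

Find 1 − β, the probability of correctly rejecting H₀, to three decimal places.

Power ≈ 0.200

Standardized effect: d = |μ_{script A} − μ_{script B}| / σ = |451.2 − 486.3| / 52.6 = 0.6673
Noncentrality parameter: δ = d / √(1/n₁ + 1/n₂) = 0.6673 / √(1/27 + 1/9) = 1.7337
Two-sided α = 0.01 → critical value z_{0.005} = 2.576.
Power = Φ(δ − 2.576) + Φ(−δ − 2.576) = Φ(-0.842) + Φ(-4.310) = 0.1999 + 0.0000 = 0.1999.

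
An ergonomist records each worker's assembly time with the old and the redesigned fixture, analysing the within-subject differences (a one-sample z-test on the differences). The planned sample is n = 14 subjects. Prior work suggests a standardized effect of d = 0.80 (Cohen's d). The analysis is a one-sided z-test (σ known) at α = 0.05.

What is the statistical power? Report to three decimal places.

Power ≈ 0.911

Noncentrality parameter: δ = d·√n = 0.80 × √14 = 2.9933
One-sided α = 0.05 → critical value z_{0.05} = 1.645.
Power = P(Z > 1.645 − δ) = Φ(1.348) = 0.9112.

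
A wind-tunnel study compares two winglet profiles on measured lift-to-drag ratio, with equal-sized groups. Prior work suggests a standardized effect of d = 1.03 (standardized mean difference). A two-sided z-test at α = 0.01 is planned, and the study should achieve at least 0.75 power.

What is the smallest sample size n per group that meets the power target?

For power 0.75 need Φ(δ − z_{0.005}) = 0.75, so δ = z_{0.005} + z_{0.25} = 2.576 + 0.674 = 3.250.
(For δ > 0 the lower-tail rejection region contributes negligibly to power, so the one-term inversion is standard.)
δ = d·√(n/2) ⇒ n = 2(δ/d)² = 2 × (3.250 / 1.03)² = 19.92.
Round up to the next whole unit.

n = 20 per group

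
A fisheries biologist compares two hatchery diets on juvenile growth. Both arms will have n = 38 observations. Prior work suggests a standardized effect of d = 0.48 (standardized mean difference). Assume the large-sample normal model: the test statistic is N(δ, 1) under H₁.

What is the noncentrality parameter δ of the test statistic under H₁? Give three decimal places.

δ ≈ 2.092

δ = d·√(n/2) = 0.48 × √(38/2) = 2.0923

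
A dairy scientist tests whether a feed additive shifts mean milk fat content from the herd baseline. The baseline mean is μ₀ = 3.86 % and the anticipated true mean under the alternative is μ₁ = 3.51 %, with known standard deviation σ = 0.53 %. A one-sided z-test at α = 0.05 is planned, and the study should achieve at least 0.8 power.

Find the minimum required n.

Standardized effect: d = |μ₁ − μ₀| / σ = |3.51 − 3.86| / 0.53 = 0.6604
For power 0.8 need Φ(δ − z_{0.05}) = 0.8, so δ = z_{0.05} + z_{0.20} = 1.645 + 0.842 = 2.486.
δ = d·√n ⇒ n = (δ/d)² = (2.486 / 0.6604)² = 14.18.
Round up to the next whole unit.

n = 15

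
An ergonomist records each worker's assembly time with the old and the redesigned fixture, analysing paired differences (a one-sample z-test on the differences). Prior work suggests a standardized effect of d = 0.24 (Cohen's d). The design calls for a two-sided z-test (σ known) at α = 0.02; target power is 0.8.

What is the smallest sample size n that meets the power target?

Set Φ(δ − 2.326) = 0.8; then δ − 2.326 = Φ⁻¹(0.8) = 0.842, giving δ = 3.168.
(The Φ(−δ − z_{α/2}) term is vanishingly small for δ > 0 and is dropped in the standard sample-size formula.)
δ = d·√n ⇒ n = (δ/d)² = (3.168 / 0.24)² = 174.24.
Round up to the next whole unit.

n = 175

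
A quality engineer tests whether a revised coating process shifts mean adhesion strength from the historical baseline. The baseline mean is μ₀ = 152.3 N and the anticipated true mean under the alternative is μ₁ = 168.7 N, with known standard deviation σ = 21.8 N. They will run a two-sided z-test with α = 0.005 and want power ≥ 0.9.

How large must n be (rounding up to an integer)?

Standardized effect: d = |μ₁ − μ₀| / σ = |168.7 − 152.3| / 21.8 = 0.7523
For power 0.9 need Φ(δ − z_{0.0025}) = 0.9, so δ = z_{0.0025} + z_{0.10} = 2.807 + 1.282 = 4.089.
(The Φ(−δ − z_{α/2}) term is vanishingly small for δ > 0 and is dropped in the standard sample-size formula.)
δ = d·√n ⇒ n = (δ/d)² = (4.089 / 0.7523)² = 29.54.
Round up to the next whole unit.

n = 30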